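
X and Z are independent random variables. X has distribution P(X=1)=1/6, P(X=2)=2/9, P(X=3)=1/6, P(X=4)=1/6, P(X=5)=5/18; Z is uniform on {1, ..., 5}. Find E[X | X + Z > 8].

P(X + Z > 8) = 13/90.
Summing X·P(x,y) over outcomes with X + Z > 8 gives 31/45.
E[X | X + Z > 8] = (31/45) / (13/90) = 62/13.

62/13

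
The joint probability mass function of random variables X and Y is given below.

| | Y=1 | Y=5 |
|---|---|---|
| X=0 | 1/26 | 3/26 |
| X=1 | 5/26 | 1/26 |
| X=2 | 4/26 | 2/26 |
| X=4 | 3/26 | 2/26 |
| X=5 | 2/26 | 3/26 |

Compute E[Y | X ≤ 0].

P(X ≤ 0) = 2/13.
Σ Y·P over the event = 1·(1/26) + 5·(3/26) = 8/13.
E[Y | X ≤ 0] = (8/13) / (2/13) = 4.

4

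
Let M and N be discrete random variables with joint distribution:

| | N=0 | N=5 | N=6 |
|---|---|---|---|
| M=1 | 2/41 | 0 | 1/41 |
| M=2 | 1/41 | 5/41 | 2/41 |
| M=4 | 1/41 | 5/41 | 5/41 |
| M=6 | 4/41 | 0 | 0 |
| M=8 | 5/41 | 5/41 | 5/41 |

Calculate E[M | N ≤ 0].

72/13

P(N ≤ 0) = 13/41.
Σ M·P over the event = 1·(2/41) + 2·(1/41) + 4·(1/41) + 6·(4/41) + 8·(5/41) = 72/41.
E[M | N ≤ 0] = (72/41) / (13/41) = 72/13.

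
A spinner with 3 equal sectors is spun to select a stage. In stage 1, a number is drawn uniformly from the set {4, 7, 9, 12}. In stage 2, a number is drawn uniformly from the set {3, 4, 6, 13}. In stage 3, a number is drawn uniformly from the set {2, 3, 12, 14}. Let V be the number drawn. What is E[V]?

89/12

E[V | stage 1] = (4+7+9+12)/4 = 8.
E[V | stage 2] = (3+4+6+13)/4 = 13/2.
E[V | stage 3] = (2+3+12+14)/4 = 31/4.
By the law of total expectation,
E[V] = (1/3)·(8) + (1/3)·(13/2) + (1/3)·(31/4) = 89/12.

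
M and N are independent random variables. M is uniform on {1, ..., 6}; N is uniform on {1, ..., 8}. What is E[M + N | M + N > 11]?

38/3

Outcomes with M + N > 11: (4,8), (5,7), (5,8), (6,6), (6,7), (6,8), each with probability 1/48.
E[M + N | M + N > 11] = (12 + 12 + 13 + 12 + 13 + 14) / 6 = 38/3.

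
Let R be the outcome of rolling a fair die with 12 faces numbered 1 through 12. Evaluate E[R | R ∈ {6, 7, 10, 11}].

17/2

P(R ∈ {6, 7, 10, 11}) = 1/3.
Σ over the event: 6·1/12 + 7·1/12 + 10·1/12 + 11·1/12 = 17/6.
E[R | R ∈ {6, 7, 10, 11}] = (17/6) / (1/3) = 17/2.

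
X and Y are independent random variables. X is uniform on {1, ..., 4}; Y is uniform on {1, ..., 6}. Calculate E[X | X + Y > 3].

8/3

P(X + Y > 3) = 7/8.
Summing X·P(x,y) over outcomes with X + Y > 3 gives 7/3.
E[X | X + Y > 3] = (7/3) / (7/8) = 8/3.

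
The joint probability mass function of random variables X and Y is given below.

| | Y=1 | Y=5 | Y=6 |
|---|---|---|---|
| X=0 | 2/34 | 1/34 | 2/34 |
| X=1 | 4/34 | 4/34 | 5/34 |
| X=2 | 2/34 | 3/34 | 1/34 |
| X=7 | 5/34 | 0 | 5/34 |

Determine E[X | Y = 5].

P(Y = 5) = 4/17.
Σ X·P over the event = 0·(1/34) + 1·(4/34) + 2·(3/34) = 5/17.
E[X | Y = 5] = (5/17) / (4/17) = 5/4.

5/4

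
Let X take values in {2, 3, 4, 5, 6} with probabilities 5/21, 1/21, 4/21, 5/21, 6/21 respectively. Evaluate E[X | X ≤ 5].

18/5

P(X ≤ 5) = 5/7.
Σ over the event: 2·5/21 + 3·1/21 + 4·4/21 + 5·5/21 = 18/7.
E[X | X ≤ 5] = (18/7) / (5/7) = 18/5.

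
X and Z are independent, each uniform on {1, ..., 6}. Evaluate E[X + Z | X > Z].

7

P(X > Z) = 5/12.
Summing (X+Z)·P(x,y) over outcomes with X > Z gives 35/12.
E[X + Z | X > Z] = (35/12) / (5/12) = 7.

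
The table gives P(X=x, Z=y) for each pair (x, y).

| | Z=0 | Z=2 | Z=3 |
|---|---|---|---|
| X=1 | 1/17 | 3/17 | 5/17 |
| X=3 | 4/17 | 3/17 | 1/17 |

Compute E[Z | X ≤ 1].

P(X ≤ 1) = 9/17.
Σ Z·P over the event = 0·(1/17) + 2·(3/17) + 3·(5/17) = 21/17.
E[Z | X ≤ 1] = (21/17) / (9/17) = 7/3.

7/3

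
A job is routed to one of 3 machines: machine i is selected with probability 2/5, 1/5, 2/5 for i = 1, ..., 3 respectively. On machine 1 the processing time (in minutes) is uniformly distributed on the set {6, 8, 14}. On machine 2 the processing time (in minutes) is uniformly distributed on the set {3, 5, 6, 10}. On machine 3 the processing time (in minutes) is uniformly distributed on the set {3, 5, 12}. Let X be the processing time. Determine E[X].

E[X | machine 1] = (6+8+14)/3 = 28/3.
E[X | machine 2] = (3+5+6+10)/4 = 6.
E[X | machine 3] = (3+5+12)/3 = 20/3.
E[X] = (2/5)·(28/3) + (1/5)·(6) + (2/5)·(20/3) = 38/5.

38/5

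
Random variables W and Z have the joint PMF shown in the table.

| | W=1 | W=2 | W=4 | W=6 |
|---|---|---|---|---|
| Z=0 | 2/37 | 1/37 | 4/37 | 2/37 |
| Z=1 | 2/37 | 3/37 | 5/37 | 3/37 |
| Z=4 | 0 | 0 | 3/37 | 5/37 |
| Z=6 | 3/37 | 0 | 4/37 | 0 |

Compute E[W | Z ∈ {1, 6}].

P(Z ∈ {1, 6}) = 20/37.
Σ W·P over the event = 1·(2/37) + 1·(3/37) + 2·(3/37) + 4·(5/37) + 4·(4/37) + 6·(3/37) = 65/37.
E[W | Z ∈ {1, 6}] = (65/37) / (20/37) = 13/4.

13/4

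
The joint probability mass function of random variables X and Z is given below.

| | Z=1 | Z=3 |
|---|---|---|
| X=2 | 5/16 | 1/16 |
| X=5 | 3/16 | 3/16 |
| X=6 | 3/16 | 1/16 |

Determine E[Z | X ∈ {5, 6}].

9/5

P(X ∈ {5, 6}) = 5/8.
Σ Z·P over the event = 1·(3/16) + 3·(3/16) + 1·(3/16) + 3·(1/16) = 9/8.
E[Z | X ∈ {5, 6}] = (9/8) / (5/8) = 9/5.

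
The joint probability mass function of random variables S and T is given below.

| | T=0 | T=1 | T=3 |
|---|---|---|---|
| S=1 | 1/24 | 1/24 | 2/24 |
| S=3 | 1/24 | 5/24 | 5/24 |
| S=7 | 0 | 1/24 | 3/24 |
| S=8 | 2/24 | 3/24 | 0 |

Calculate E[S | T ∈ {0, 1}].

67/14

P(T ∈ {0, 1}) = 7/12.
Σ S·P over the event = 1·(1/24) + 1·(1/24) + 3·(1/24) + 3·(5/24) + 7·(1/24) + 8·(2/24) + 8·(3/24) = 67/24.
E[S | T ∈ {0, 1}] = (67/24) / (7/12) = 67/14.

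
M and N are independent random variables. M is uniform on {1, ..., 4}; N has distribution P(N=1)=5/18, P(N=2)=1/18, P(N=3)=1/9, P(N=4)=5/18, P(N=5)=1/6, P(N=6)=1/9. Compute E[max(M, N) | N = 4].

4

P(N = 4) = 5/18.
Summing max(M,N)·P(x,y) over outcomes with N = 4 gives 10/9.
E[max(M, N) | N = 4] = (10/9) / (5/18) = 4.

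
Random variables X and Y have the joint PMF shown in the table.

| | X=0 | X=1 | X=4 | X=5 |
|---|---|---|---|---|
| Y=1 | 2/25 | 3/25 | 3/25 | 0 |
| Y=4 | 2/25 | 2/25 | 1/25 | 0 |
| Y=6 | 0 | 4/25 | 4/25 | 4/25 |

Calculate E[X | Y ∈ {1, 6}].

11/4

P(Y ∈ {1, 6}) = 4/5.
Σ X·P over the event = 0·(2/25) + 1·(3/25) + 1·(4/25) + 4·(3/25) + 4·(4/25) + 5·(4/25) = 11/5.
E[X | Y ∈ {1, 6}] = (11/5) / (4/5) = 11/4.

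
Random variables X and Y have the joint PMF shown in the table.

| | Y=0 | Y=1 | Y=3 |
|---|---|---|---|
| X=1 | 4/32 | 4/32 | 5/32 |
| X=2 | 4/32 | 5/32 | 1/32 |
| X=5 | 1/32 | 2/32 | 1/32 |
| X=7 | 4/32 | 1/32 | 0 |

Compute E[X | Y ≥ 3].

P(Y ≥ 3) = 7/32.
Summing X·P(X=x,Y=y) over the conditioning event gives 3/8.
E[X | Y ≥ 3] = (3/8) / (7/32) = 12/7.

12/7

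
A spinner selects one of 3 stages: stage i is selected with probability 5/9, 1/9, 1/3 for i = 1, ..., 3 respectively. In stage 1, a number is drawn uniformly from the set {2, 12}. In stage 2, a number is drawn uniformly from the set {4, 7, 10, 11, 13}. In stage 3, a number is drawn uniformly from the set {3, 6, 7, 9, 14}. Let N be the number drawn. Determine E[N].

337/45

E[N | stage 1] = (2+12)/2 = 7.
E[N | stage 2] = (4+7+10+11+13)/5 = 9.
E[N | stage 3] = (3+6+7+9+14)/5 = 39/5.
E[N] = (5/9)·(7) + (1/9)·(9) + (1/3)·(39/5) = 337/45.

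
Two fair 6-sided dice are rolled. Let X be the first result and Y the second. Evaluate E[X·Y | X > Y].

P(X > Y) = 5/12.
Summing XY·P(x,y) over outcomes with X > Y gives 175/36.
E[X·Y | X > Y] = (175/36) / (5/12) = 35/3.

35/3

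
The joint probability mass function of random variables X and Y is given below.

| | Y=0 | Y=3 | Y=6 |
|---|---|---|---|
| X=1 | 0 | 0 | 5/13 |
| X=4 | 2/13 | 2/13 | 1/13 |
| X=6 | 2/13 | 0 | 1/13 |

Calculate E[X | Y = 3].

4

P(Y = 3) = 2/13.
Summing X·P(X=x,Y=y) over the conditioning event gives 8/13.
E[X | Y = 3] = (8/13) / (2/13) = 4.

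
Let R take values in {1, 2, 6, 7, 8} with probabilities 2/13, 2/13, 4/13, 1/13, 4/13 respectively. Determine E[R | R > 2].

P(R > 2) = 9/13.
Σ over the event: 6·4/13 + 7·1/13 + 8·4/13 = 63/13.
E[R | R > 2] = (63/13) / (9/13) = 7.

7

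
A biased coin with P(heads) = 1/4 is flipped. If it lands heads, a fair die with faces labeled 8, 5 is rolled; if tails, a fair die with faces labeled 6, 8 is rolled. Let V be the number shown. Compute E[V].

55/8

E[V | heads] = (8+5)/2 = 13/2.
E[V | tails] = (6+8)/2 = 7.
E[V] = (1/4)·(13/2) + (3/4)·(7) = 55/8.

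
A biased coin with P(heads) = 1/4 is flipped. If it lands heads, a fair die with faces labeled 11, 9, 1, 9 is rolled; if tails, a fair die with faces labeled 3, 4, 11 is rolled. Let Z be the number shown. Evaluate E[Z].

E[Z | heads] = (11+9+1+9)/4 = 15/2.
E[Z | tails] = (3+4+11)/3 = 6.
E[Z] = (1/4)·(15/2) + (3/4)·(6) = 51/8.

51/8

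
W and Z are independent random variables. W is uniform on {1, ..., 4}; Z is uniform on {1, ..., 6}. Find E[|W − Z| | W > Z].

5/3

P(W > Z) = 1/4.
Summing |W−Z|·P(x,y) over outcomes with W > Z gives 5/12.
E[|W − Z| | W > Z] = (5/12) / (1/4) = 5/3.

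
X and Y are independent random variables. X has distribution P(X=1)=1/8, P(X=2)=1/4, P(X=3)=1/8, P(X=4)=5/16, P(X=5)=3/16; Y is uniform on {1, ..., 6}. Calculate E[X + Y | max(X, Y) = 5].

221/28

P(max(X, Y) = 5) = 7/24.
Summing (X+Y)·P(x,y) over outcomes with max(X, Y) = 5 gives 221/96.
E[X + Y | max(X, Y) = 5] = (221/96) / (7/24) = 221/28.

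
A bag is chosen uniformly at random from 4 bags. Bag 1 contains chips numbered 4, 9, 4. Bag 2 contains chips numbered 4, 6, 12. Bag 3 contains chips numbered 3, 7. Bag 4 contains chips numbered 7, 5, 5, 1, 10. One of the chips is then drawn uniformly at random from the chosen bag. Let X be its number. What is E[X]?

E[X | bag 1] = (4+9+4)/3 = 17/3.
E[X | bag 2] = (4+6+12)/3 = 22/3.
E[X | bag 3] = (3+7)/2 = 5.
E[X | bag 4] = (7+5+5+1+10)/5 = 28/5.
By the law of total expectation,
E[X] = (1/4)·(17/3) + (1/4)·(22/3) + (1/4)·(5) + (1/4)·(28/5) = 59/10.

59/10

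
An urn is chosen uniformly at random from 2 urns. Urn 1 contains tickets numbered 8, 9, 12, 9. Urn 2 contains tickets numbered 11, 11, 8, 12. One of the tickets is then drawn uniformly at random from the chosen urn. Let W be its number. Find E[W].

10

E[W | urn 1] = (8+9+12+9)/4 = 19/2.
E[W | urn 2] = (11+11+8+12)/4 = 21/2.
By the law of total expectation,
E[W] = (1/2)·(19/2) + (1/2)·(21/2) = 10.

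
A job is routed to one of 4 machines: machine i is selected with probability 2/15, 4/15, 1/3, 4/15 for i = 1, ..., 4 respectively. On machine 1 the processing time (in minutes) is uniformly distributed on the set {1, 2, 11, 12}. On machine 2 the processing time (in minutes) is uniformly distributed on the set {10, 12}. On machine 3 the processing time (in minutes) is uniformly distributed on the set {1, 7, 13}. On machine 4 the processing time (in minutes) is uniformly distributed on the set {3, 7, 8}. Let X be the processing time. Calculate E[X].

E[X | machine 1] = (1+2+11+12)/4 = 13/2.
E[X | machine 2] = (10+12)/2 = 11.
E[X | machine 3] = (1+7+13)/3 = 7.
E[X | machine 4] = (3+7+8)/3 = 6.
By the law of total expectation,
E[X] = (2/15)·(13/2) + (4/15)·(11) + (1/3)·(7) + (4/15)·(6) = 116/15.

116/15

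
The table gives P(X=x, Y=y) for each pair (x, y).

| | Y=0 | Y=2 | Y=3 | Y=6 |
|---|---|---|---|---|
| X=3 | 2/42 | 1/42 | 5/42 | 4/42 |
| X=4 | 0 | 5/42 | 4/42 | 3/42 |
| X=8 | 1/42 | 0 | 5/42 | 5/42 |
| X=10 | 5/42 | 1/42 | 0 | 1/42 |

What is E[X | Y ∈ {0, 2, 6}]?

171/28

P(Y ∈ {0, 2, 6}) = 2/3.
Summing X·P(X=x,Y=y) over the conditioning event gives 57/14.
E[X | Y ∈ {0, 2, 6}] = (57/14) / (2/3) = 171/28.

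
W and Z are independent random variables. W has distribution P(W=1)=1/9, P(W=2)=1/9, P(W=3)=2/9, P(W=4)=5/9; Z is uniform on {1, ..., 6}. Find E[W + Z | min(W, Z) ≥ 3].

115/14

P(min(W, Z) ≥ 3) = 14/27.
Summing (W+Z)·P(x,y) over outcomes with min(W, Z) ≥ 3 gives 115/27.
E[W + Z | min(W, Z) ≥ 3] = (115/27) / (14/27) = 115/14.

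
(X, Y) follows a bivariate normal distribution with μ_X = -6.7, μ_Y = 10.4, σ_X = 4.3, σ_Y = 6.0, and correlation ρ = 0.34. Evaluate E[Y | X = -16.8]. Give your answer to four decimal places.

E[Y | X=x] = μ_Y + ρ(σ_Y/σ_X)(x − μ_X) for jointly normal variables.
E[Y | X=-16.8] = 10.4 + (0.34)·(6.0/4.3)·(-16.8 − (-6.7)) = 10.4 + (0.47442)·(-10.1) = 5.6084.

5.6084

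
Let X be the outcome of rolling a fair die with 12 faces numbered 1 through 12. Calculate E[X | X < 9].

Given X < 9, X is equally likely to be any of {1, 2, 3, 4, 5, 6, 7, 8}.
E[X | X < 9] = (1 + 2 + 3 + 4 + 5 + 6 + 7 + 8) / 8 = 9/2.

9/2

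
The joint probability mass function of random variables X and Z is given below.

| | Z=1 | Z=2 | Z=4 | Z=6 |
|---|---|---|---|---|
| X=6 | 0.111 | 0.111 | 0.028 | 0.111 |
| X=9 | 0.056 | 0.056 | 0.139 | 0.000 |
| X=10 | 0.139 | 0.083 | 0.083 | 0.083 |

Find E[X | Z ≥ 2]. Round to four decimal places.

P(Z ≥ 2) = 0.694.
Σ X·P over the event = 6·(0.111) + 6·(0.028) + 6·(0.111) + 9·(0.056) + 9·(0.139) + 10·(0.083) + 10·(0.083) + 10·(0.083) = 5.745.
E[X | Z ≥ 2] = (5.745) / (0.694) = 8.2781.

8.2781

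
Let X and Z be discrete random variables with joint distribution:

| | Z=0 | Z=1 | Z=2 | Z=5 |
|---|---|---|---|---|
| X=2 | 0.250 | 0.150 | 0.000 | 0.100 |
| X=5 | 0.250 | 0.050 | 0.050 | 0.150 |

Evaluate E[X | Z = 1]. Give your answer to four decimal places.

2.7500

P(Z = 1) = 0.200.
Σ X·P over the event = 2·(0.150) + 5·(0.050) = 0.550.
E[X | Z = 1] = (0.550) / (0.200) = 2.7500.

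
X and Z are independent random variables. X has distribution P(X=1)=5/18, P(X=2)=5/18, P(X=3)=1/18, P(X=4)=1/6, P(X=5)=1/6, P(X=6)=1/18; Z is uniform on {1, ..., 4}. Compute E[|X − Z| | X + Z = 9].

3/2

P(X + Z = 9) = 1/18.
Summing |X−Z|·P(x,y) over outcomes with X + Z = 9 gives 1/12.
E[|X − Z| | X + Z = 9] = (1/12) / (1/18) = 3/2.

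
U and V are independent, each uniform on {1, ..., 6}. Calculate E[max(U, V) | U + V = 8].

Outcomes with U + V = 8: (2,6), (3,5), (4,4), (5,3), (6,2), each with probability 1/36.
E[max(U, V) | U + V = 8] = (6 + 5 + 4 + 5 + 6) / 5 = 26/5.

26/5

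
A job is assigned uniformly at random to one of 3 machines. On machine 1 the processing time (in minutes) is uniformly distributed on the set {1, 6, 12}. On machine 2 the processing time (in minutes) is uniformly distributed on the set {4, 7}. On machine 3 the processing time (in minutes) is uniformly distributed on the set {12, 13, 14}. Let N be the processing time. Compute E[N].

149/18

E[N | machine 1] = (1+6+12)/3 = 19/3.
E[N | machine 2] = (4+7)/2 = 11/2.
E[N | machine 3] = (12+13+14)/3 = 13.
E[N] = (1/3)·(19/3) + (1/3)·(11/2) + (1/3)·(13) = 149/18.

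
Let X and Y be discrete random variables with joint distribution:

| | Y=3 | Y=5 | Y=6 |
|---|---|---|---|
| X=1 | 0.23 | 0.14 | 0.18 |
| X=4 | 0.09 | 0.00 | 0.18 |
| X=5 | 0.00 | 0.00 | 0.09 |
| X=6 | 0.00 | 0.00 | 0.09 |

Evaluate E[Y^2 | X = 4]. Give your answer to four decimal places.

P(X = 4) = 0.27.
Σ Y^2·P over the event = 9·(0.09) + 36·(0.18) = 7.29.
E[Y^2 | X = 4] = (7.29) / (0.27) = 27.0000.

27.0000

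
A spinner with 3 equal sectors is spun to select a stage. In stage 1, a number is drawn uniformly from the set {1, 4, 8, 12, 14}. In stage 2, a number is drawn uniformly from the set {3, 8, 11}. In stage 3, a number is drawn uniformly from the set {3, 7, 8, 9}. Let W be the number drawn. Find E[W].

E[W | stage 1] = (1+4+8+12+14)/5 = 39/5.
E[W | stage 2] = (3+8+11)/3 = 22/3.
E[W | stage 3] = (3+7+8+9)/4 = 27/4.
By the law of total expectation,
E[W] = (1/3)·(39/5) + (1/3)·(22/3) + (1/3)·(27/4) = 1313/180.

1313/180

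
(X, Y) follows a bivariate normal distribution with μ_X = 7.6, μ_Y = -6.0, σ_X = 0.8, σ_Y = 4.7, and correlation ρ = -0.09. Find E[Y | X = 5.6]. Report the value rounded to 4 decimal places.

E[Y | X=x] = μ_Y + ρ(σ_Y/σ_X)(x − μ_X) for jointly normal variables.
E[Y | X=5.6] = -6.0 + (-0.09)·(4.7/0.8)·(5.6 − (7.6)) = -6.0 + (-0.52875)·(-2) = -4.9425.

-4.9425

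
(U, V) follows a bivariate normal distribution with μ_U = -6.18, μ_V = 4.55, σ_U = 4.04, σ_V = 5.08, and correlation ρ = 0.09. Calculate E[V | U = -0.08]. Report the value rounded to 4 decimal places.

5.2403

The regression of V on U has slope ρ·σ_V/σ_U and passes through (μ_U, μ_V).
E[V | U=-0.08] = 4.55 + (0.09)·(5.08/4.04)·(-0.08 − (-6.18)) = 4.55 + (0.11317)·(6.1) = 5.2403.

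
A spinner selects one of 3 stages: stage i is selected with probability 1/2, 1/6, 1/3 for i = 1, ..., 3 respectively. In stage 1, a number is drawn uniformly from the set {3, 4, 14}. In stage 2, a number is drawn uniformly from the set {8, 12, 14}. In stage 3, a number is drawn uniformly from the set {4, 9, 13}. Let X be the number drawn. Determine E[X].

E[X | stage 1] = (3+4+14)/3 = 7.
E[X | stage 2] = (8+12+14)/3 = 34/3.
E[X | stage 3] = (4+9+13)/3 = 26/3.
By the law of total expectation,
E[X] = (1/2)·(7) + (1/6)·(34/3) + (1/3)·(26/3) = 149/18.

149/18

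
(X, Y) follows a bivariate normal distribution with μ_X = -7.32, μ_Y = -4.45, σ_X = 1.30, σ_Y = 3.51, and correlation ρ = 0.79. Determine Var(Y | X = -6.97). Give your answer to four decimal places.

4.6311

Var(Y | X=x) = (1 − ρ²)·σ_Y².
Var(Y | X=-6.97) = (3.51)²·(1 − (0.79)²) = 12.3201·0.3759 = 4.6311.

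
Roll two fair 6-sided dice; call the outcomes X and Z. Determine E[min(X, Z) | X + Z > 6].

P(X + Z > 6) = 7/12.
Summing min(X,Z)·P(x,y) over outcomes with X + Z > 6 gives 23/12.
E[min(X, Z) | X + Z > 6] = (23/12) / (7/12) = 23/7.

23/7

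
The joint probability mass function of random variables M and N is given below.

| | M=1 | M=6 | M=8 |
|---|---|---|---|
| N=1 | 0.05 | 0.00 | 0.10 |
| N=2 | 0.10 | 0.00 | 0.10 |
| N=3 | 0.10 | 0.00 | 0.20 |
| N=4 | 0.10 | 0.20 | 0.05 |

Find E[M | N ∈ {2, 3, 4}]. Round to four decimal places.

P(N ∈ {2, 3, 4}) = 0.85.
Σ M·P over the event = 1·(0.10) + 1·(0.10) + 1·(0.10) + 6·(0.20) + 8·(0.10) + 8·(0.20) + 8·(0.05) = 4.30.
E[M | N ∈ {2, 3, 4}] = (4.30) / (0.85) = 5.0588.

5.0588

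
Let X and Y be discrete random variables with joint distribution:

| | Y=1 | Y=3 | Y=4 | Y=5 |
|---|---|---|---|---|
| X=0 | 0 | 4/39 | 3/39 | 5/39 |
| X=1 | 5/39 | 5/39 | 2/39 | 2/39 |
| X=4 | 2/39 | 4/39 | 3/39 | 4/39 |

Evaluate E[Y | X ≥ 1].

28/9

P(X ≥ 1) = 9/13.
Σ Y·P over the event = 1·(5/39) + 3·(5/39) + 4·(2/39) + 5·(2/39) + 1·(2/39) + 3·(4/39) + 4·(3/39) + 5·(4/39) = 28/13.
E[Y | X ≥ 1] = (28/13) / (9/13) = 28/9.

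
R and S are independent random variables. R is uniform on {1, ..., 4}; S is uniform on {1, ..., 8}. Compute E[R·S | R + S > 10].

28

Outcomes with R + S > 10: (3,8), (4,7), (4,8), each with probability 1/32.
E[R·S | R + S > 10] = (24 + 28 + 32) / 3 = 28.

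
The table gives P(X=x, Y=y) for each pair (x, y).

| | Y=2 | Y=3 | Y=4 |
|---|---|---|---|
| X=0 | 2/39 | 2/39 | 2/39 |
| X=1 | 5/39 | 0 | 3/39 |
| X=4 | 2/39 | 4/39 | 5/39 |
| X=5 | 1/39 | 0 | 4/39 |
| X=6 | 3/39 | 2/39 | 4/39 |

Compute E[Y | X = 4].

P(X = 4) = 11/39.
Σ Y·P over the event = 2·(2/39) + 3·(4/39) + 4·(5/39) = 12/13.
E[Y | X = 4] = (12/13) / (11/39) = 36/11.

36/11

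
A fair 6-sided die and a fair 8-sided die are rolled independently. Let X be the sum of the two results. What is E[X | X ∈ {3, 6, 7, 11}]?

P(X ∈ {3, 6, 7, 11}) = 17/48.
Σ over the event: 3·1/24 + 6·5/48 + 7·1/8 + 11·1/12 = 61/24.
E[X | X ∈ {3, 6, 7, 11}] = (61/24) / (17/48) = 122/17.

122/17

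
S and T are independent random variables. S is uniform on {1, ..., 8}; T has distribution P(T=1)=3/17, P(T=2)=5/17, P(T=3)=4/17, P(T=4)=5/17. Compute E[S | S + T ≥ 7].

478/79

P(S + T ≥ 7) = 79/136.
Summing S·P(x,y) over outcomes with S + T ≥ 7 gives 239/68.
E[S | S + T ≥ 7] = (239/68) / (79/136) = 478/79.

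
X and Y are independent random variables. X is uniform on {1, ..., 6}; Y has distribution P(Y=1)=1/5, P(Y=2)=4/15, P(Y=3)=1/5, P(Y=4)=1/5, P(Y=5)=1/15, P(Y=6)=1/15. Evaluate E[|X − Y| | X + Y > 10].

P(X + Y > 10) = 1/30.
Summing |X−Y|·P(x,y) over outcomes with X + Y > 10 gives 1/45.
E[|X − Y| | X + Y > 10] = (1/45) / (1/30) = 2/3.

2/3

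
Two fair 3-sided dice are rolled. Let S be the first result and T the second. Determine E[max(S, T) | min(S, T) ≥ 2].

11/4

Outcomes with min(S, T) ≥ 2: (2,2), (2,3), (3,2), (3,3), each with probability 1/9.
E[max(S, T) | min(S, T) ≥ 2] = (2 + 3 + 3 + 3) / 4 = 11/4.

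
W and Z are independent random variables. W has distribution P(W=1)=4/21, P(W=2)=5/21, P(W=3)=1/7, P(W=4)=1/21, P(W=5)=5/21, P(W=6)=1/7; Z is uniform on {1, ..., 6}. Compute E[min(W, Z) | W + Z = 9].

P(W + Z = 9) = 2/21.
Summing min(W,Z)·P(x,y) over outcomes with W + Z = 9 gives 1/3.
E[min(W, Z) | W + Z = 9] = (1/3) / (2/21) = 7/2.

7/2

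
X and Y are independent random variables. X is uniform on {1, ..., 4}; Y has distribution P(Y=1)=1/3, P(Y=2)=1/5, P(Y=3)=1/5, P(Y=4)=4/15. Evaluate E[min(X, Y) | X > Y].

P(X > Y) = 2/5.
Summing min(X,Y)·P(x,y) over outcomes with X > Y gives 3/5.
E[min(X, Y) | X > Y] = (3/5) / (2/5) = 3/2.

3/2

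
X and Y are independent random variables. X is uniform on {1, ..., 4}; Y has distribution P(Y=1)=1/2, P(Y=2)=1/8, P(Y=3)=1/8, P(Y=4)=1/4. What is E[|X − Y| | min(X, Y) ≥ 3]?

P(min(X, Y) ≥ 3) = 3/16.
Summing |X−Y|·P(x,y) over outcomes with min(X, Y) ≥ 3 gives 3/32.
E[|X − Y| | min(X, Y) ≥ 3] = (3/32) / (3/16) = 1/2.

1/2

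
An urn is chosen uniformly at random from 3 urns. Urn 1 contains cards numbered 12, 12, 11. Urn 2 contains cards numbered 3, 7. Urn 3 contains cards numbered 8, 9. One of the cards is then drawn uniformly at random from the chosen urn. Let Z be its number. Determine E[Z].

E[Z | urn 1] = (12+12+11)/3 = 35/3.
E[Z | urn 2] = (3+7)/2 = 5.
E[Z | urn 3] = (8+9)/2 = 17/2.
By the law of total expectation,
E[Z] = (1/3)·(35/3) + (1/3)·(5) + (1/3)·(17/2) = 151/18.

151/18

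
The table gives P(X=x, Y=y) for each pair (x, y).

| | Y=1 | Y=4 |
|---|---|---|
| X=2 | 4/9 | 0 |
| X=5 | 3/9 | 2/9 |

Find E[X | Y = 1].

P(Y = 1) = 7/9.
Σ X·P over the event = 2·(4/9) + 5·(3/9) = 23/9.
E[X | Y = 1] = (23/9) / (7/9) = 23/7.

23/7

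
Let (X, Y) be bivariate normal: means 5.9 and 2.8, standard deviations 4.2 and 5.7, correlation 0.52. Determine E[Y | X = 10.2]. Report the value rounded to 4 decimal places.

E[Y | X=x] = μ_Y + ρ(σ_Y/σ_X)(x − μ_X) for jointly normal variables.
E[Y | X=10.2] = 2.8 + (0.52)·(5.7/4.2)·(10.2 − (5.9)) = 2.8 + (0.70571)·(4.3) = 5.8346.

5.8346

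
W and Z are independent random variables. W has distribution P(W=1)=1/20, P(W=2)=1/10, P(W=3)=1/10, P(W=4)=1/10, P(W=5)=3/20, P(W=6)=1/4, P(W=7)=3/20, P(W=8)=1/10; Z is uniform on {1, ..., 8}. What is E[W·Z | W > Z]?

1559/81

P(W > Z) = 81/160.
Summing WZ·P(x,y) over outcomes with W > Z gives 1559/160.
E[W·Z | W > Z] = (1559/160) / (81/160) = 1559/81.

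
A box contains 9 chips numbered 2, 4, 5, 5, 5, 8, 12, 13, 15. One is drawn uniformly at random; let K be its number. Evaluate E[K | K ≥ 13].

P(K ≥ 13) = 2/9.
Σ over the event: 13·1/9 + 15·1/9 = 28/9.
E[K | K ≥ 13] = (28/9) / (2/9) = 14.

14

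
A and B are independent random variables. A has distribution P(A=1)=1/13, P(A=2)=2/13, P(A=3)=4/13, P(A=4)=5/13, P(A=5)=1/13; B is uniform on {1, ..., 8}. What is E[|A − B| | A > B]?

P(A > B) = 29/104.
Summing |A−B|·P(x,y) over outcomes with A > B gives 27/52.
E[|A − B| | A > B] = (27/52) / (29/104) = 54/29.

54/29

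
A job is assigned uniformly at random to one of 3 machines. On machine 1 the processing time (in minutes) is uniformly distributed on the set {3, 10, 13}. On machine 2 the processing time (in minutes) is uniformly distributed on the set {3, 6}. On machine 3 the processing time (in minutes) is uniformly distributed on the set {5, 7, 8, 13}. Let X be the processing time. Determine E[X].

E[X | machine 1] = (3+10+13)/3 = 26/3.
E[X | machine 2] = (3+6)/2 = 9/2.
E[X | machine 3] = (5+7+8+13)/4 = 33/4.
By the law of total expectation,
E[X] = (1/3)·(26/3) + (1/3)·(9/2) + (1/3)·(33/4) = 257/36.

257/36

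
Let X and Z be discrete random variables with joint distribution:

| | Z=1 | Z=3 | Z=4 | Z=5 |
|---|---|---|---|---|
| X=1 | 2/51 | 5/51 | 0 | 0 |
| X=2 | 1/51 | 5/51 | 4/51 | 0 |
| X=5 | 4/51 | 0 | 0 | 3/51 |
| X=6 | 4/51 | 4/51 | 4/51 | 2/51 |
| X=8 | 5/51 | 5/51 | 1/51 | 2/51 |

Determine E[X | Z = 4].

40/9

P(Z = 4) = 3/17.
Σ X·P over the event = 2·(4/51) + 6·(4/51) + 8·(1/51) = 40/51.
E[X | Z = 4] = (40/51) / (3/17) = 40/9.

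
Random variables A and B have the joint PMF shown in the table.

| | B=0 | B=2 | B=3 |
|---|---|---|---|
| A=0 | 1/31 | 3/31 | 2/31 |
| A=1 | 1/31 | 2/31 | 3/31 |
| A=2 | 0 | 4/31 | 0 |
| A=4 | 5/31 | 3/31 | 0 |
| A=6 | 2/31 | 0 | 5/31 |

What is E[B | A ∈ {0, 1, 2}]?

33/16

P(A ∈ {0, 1, 2}) = 16/31.
Σ B·P over the event = 0·(1/31) + 2·(3/31) + 3·(2/31) + 0·(1/31) + 2·(2/31) + 3·(3/31) + 2·(4/31) = 33/31.
E[B | A ∈ {0, 1, 2}] = (33/31) / (16/31) = 33/16.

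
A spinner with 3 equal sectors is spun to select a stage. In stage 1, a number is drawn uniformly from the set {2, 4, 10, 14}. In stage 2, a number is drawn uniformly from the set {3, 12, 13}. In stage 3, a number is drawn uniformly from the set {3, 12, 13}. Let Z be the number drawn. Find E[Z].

157/18

E[Z | stage 1] = (2+4+10+14)/4 = 15/2.
E[Z | stage 2] = (3+12+13)/3 = 28/3.
E[Z | stage 3] = (3+12+13)/3 = 28/3.
By the law of total expectation,
E[Z] = (1/3)·(15/2) + (1/3)·(28/3) + (1/3)·(28/3) = 157/18.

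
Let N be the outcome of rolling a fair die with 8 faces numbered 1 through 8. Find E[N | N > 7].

Given N > 7, N is equally likely to be any of {8}.
E[N | N > 7] = (8) / 1 = 8.

8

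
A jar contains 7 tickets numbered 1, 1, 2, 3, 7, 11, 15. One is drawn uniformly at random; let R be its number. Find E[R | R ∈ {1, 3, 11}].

P(R ∈ {1, 3, 11}) = 4/7.
Σ over the event: 1·2/7 + 3·1/7 + 11·1/7 = 16/7.
E[R | R ∈ {1, 3, 11}] = (16/7) / (4/7) = 4.

4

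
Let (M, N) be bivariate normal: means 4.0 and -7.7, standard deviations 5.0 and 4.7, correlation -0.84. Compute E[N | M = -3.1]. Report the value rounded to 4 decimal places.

-2.0938

For a bivariate normal, E[N | M=x] = μ_N + ρ·(σ_N/σ_M)·(x − μ_M).
E[N | M=-3.1] = -7.7 + (-0.84)·(4.7/5.0)·(-3.1 − (4.0)) = -7.7 + (-0.7896)·(-7.1) = -2.0938.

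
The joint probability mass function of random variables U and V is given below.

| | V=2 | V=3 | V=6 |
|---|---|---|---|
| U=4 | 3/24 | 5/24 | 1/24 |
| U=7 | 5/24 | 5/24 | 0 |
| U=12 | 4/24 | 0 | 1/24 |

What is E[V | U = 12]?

P(U = 12) = 5/24.
Summing V·P(U=x,V=y) over the conditioning event gives 7/12.
E[V | U = 12] = (7/12) / (5/24) = 14/5.

14/5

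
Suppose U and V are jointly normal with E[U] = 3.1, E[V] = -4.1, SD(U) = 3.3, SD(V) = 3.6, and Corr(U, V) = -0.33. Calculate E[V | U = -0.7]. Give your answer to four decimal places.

For a bivariate normal, E[V | U=x] = μ_V + ρ·(σ_V/σ_U)·(x − μ_U).
E[V | U=-0.7] = -4.1 + (-0.33)·(3.6/3.3)·(-0.7 − (3.1)) = -4.1 + (-0.36)·(-3.8) = -2.7320.

-2.7320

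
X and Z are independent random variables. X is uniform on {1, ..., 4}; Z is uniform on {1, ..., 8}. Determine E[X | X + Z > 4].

35/13

P(X + Z > 4) = 13/16.
Summing X·P(x,y) over outcomes with X + Z > 4 gives 35/16.
E[X | X + Z > 4] = (35/16) / (13/16) = 35/13.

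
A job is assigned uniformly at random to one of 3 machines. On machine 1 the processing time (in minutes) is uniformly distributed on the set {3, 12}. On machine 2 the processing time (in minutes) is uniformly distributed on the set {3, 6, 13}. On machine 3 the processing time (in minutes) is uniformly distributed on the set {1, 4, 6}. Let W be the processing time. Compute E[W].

E[W | machine 1] = (3+12)/2 = 15/2.
E[W | machine 2] = (3+6+13)/3 = 22/3.
E[W | machine 3] = (1+4+6)/3 = 11/3.
By the law of total expectation,
E[W] = (1/3)·(15/2) + (1/3)·(22/3) + (1/3)·(11/3) = 37/6.

37/6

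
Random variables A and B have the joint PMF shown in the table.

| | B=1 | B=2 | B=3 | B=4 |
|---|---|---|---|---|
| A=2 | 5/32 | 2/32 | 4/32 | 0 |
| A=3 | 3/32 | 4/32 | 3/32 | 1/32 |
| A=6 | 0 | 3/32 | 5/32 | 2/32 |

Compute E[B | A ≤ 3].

45/22

P(A ≤ 3) = 11/16.
Σ B·P over the event = 1·(5/32) + 2·(2/32) + 3·(4/32) + 1·(3/32) + 2·(4/32) + 3·(3/32) + 4·(1/32) = 45/32.
E[B | A ≤ 3] = (45/32) / (11/16) = 45/22.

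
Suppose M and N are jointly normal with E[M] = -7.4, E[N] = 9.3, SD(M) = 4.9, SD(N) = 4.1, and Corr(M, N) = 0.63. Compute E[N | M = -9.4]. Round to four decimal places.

8.2457

The regression of N on M has slope ρ·σ_N/σ_M and passes through (μ_M, μ_N).
E[N | M=-9.4] = 9.3 + (0.63)·(4.1/4.9)·(-9.4 − (-7.4)) = 9.3 + (0.52714)·(-2) = 8.2457.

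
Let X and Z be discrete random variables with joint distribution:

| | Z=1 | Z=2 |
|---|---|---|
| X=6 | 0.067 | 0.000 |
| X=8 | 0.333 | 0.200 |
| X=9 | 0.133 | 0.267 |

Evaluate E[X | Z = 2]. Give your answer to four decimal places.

8.5717

P(Z = 2) = 0.467.
Summing X·P(X=x,Z=y) over the conditioning event gives 4.003.
E[X | Z = 2] = (4.003) / (0.467) = 8.5717.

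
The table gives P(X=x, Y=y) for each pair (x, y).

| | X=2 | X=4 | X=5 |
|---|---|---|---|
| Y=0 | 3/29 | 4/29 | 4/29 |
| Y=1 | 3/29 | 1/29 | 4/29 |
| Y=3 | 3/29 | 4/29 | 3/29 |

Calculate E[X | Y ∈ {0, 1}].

72/19

P(Y ∈ {0, 1}) = 19/29.
Σ X·P over the event = 2·(3/29) + 2·(3/29) + 4·(4/29) + 4·(1/29) + 5·(4/29) + 5·(4/29) = 72/29.
E[X | Y ∈ {0, 1}] = (72/29) / (19/29) = 72/19.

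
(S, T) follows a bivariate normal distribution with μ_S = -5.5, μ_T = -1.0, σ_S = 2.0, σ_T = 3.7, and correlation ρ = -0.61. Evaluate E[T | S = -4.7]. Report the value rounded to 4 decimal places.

The regression of T on S has slope ρ·σ_T/σ_S and passes through (μ_S, μ_T).
E[T | S=-4.7] = -1.0 + (-0.61)·(3.7/2.0)·(-4.7 − (-5.5)) = -1.0 + (-1.1285)·(0.8) = -1.9028.

-1.9028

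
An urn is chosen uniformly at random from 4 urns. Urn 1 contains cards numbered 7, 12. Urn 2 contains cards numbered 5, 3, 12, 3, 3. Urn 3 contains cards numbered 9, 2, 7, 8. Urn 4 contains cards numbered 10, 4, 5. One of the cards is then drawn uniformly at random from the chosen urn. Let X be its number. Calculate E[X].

E[X | urn 1] = (7+12)/2 = 19/2.
E[X | urn 2] = (5+3+12+3+3)/5 = 26/5.
E[X | urn 3] = (9+2+7+8)/4 = 13/2.
E[X | urn 4] = (10+4+5)/3 = 19/3.
By the law of total expectation,
E[X] = (1/4)·(19/2) + (1/4)·(26/5) + (1/4)·(13/2) + (1/4)·(19/3) = 413/60.

413/60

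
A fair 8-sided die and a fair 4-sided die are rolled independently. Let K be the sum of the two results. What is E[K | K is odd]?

P(K is odd) = 1/2.
Σ over the event: 3·1/16 + 5·1/8 + 7·1/8 + 9·1/8 + 11·1/16 = 7/2.
E[K | K is odd] = (7/2) / (1/2) = 7.

7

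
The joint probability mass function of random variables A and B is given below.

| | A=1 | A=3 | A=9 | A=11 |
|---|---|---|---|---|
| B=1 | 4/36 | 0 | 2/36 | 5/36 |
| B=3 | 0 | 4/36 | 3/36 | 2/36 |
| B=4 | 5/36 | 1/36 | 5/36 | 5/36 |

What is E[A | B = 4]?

27/4

P(B = 4) = 4/9.
Σ A·P over the event = 1·(5/36) + 3·(1/36) + 9·(5/36) + 11·(5/36) = 3.
E[A | B = 4] = (3) / (4/9) = 27/4.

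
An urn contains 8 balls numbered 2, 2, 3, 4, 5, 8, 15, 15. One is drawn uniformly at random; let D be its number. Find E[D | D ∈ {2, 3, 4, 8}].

P(D ∈ {2, 3, 4, 8}) = 5/8.
Σ over the event: 2·1/4 + 3·1/8 + 4·1/8 + 8·1/8 = 19/8.
E[D | D ∈ {2, 3, 4, 8}] = (19/8) / (5/8) = 19/5.

19/5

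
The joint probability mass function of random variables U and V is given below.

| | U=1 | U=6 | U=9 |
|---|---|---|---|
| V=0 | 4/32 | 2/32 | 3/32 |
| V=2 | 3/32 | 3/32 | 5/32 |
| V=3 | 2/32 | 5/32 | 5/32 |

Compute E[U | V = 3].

P(V = 3) = 3/8.
Σ U·P over the event = 1·(2/32) + 6·(5/32) + 9·(5/32) = 77/32.
E[U | V = 3] = (77/32) / (3/8) = 77/12.

77/12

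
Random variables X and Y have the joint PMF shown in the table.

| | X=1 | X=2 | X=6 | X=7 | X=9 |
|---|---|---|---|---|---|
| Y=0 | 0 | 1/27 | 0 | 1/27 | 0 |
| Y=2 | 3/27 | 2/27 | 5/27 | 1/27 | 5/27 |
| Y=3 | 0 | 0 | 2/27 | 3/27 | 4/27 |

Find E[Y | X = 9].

P(X = 9) = 1/3.
Σ Y·P over the event = 2·(5/27) + 3·(4/27) = 22/27.
E[Y | X = 9] = (22/27) / (1/3) = 22/9.

22/9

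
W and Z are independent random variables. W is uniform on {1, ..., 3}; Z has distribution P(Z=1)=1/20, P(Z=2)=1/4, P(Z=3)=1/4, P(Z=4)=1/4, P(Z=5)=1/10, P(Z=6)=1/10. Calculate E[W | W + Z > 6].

P(W + Z > 6) = 1/4.
Summing W·P(x,y) over outcomes with W + Z > 6 gives 37/60.
E[W | W + Z > 6] = (37/60) / (1/4) = 37/15.

37/15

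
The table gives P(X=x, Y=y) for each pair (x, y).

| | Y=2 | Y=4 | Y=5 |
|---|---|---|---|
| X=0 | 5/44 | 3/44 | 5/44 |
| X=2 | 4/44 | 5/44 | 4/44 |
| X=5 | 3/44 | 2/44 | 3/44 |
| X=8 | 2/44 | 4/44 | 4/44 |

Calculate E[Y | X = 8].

4

P(X = 8) = 5/22.
Summing Y·P(X=x,Y=y) over the conditioning event gives 10/11.
E[Y | X = 8] = (10/11) / (5/22) = 4.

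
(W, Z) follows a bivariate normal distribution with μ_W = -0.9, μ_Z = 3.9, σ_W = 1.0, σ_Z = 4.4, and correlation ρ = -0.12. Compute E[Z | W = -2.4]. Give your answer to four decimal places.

4.6920

For a bivariate normal, E[Z | W=x] = μ_Z + ρ·(σ_Z/σ_W)·(x − μ_W).
E[Z | W=-2.4] = 3.9 + (-0.12)·(4.4/1.0)·(-2.4 − (-0.9)) = 3.9 + (-0.528)·(-1.5) = 4.6920.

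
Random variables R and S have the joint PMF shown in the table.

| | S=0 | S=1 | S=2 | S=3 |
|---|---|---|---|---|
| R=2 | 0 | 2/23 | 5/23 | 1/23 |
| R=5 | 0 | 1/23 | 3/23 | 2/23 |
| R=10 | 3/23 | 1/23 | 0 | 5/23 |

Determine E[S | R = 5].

13/6

P(R = 5) = 6/23.
Σ S·P over the event = 1·(1/23) + 2·(3/23) + 3·(2/23) = 13/23.
E[S | R = 5] = (13/23) / (6/23) = 13/6.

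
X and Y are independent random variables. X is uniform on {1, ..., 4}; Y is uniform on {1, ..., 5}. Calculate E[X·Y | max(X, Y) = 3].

27/5

Outcomes with max(X, Y) = 3: (1,3), (2,3), (3,1), (3,2), (3,3), each with probability 1/20.
E[X·Y | max(X, Y) = 3] = (3 + 6 + 3 + 6 + 9) / 5 = 27/5.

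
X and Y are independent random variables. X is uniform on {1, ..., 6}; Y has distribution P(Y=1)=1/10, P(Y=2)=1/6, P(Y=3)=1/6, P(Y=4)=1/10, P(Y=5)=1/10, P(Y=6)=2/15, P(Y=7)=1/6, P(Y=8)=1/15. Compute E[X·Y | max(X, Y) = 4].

P(max(X, Y) = 4) = 5/36.
Summing XY·P(x,y) over outcomes with max(X, Y) = 4 gives 58/45.
E[X·Y | max(X, Y) = 4] = (58/45) / (5/36) = 232/25.

232/25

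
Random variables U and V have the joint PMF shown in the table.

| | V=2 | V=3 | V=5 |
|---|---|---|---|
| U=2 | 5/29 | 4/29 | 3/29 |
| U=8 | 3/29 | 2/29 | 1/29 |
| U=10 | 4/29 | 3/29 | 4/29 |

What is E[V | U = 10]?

P(U = 10) = 11/29.
Summing V·P(U=x,V=y) over the conditioning event gives 37/29.
E[V | U = 10] = (37/29) / (11/29) = 37/11.

37/11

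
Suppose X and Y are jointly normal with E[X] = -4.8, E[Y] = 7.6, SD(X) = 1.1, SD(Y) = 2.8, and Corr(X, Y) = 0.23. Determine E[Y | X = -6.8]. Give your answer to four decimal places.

6.4291

E[Y | X=x] = μ_Y + ρ(σ_Y/σ_X)(x − μ_X) for jointly normal variables.
E[Y | X=-6.8] = 7.6 + (0.23)·(2.8/1.1)·(-6.8 − (-4.8)) = 7.6 + (0.58545)·(-2) = 6.4291.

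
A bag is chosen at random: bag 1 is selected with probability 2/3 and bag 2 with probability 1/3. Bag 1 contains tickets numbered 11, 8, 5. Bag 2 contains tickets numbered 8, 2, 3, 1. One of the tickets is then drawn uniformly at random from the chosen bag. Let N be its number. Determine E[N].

E[N | bag 1] = (11+8+5)/3 = 8.
E[N | bag 2] = (8+2+3+1)/4 = 7/2.
By the law of total expectation,
E[N] = (2/3)·(8) + (1/3)·(7/2) = 13/2.

13/2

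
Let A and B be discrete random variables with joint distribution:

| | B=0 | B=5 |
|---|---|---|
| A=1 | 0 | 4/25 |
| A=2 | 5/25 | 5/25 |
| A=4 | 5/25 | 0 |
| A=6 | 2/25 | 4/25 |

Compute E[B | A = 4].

P(A = 4) = 1/5.
Σ B·P over the event = 0·(5/25) = 0.
E[B | A = 4] = (0) / (1/5) = 0.

0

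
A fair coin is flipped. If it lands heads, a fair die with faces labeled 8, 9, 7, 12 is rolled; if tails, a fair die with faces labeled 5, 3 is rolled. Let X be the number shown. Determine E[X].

E[X | heads] = (8+9+7+12)/4 = 9.
E[X | tails] = (5+3)/2 = 4.
E[X] = (1/2)·(9) + (1/2)·(4) = 13/2.

13/2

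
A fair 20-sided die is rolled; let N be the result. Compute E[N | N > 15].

Given N > 15, N is equally likely to be any of {16, 17, 18, 19, 20}.
E[N | N > 15] = (16 + 17 + 18 + 19 + 20) / 5 = 18.

18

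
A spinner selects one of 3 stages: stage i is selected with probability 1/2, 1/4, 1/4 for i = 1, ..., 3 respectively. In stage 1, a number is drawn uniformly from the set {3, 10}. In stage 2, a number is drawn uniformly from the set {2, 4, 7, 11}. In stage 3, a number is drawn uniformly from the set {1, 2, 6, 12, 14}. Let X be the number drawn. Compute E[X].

13/2

E[X | stage 1] = (3+10)/2 = 13/2.
E[X | stage 2] = (2+4+7+11)/4 = 6.
E[X | stage 3] = (1+2+6+12+14)/5 = 7.
By the law of total expectation,
E[X] = (1/2)·(13/2) + (1/4)·(6) + (1/4)·(7) = 13/2.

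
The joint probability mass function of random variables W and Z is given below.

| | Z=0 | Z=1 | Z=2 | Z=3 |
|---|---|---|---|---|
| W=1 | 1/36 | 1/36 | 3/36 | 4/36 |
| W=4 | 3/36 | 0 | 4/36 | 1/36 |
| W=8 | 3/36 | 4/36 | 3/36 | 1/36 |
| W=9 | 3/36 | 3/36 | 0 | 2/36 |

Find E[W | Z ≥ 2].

P(Z ≥ 2) = 1/2.
Σ W·P over the event = 1·(3/36) + 1·(4/36) + 4·(4/36) + 4·(1/36) + 8·(3/36) + 8·(1/36) + 9·(2/36) = 77/36.
E[W | Z ≥ 2] = (77/36) / (1/2) = 77/18.

77/18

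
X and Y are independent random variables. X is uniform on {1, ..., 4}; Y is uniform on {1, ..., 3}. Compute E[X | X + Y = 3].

3/2

P(X + Y = 3) = 1/6.
Summing X·P(x,y) over outcomes with X + Y = 3 gives 1/4.
E[X | X + Y = 3] = (1/4) / (1/6) = 3/2.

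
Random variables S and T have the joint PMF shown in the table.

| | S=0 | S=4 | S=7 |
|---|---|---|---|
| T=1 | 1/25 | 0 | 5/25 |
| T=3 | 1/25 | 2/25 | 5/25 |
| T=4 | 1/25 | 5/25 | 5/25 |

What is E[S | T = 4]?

5

P(T = 4) = 11/25.
Σ S·P over the event = 0·(1/25) + 4·(5/25) + 7·(5/25) = 11/5.
E[S | T = 4] = (11/5) / (11/25) = 5.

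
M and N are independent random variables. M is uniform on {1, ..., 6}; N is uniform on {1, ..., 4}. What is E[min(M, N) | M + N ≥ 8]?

10/3

Outcomes with M + N ≥ 8: (4,4), (5,3), (5,4), (6,2), (6,3), (6,4), each with probability 1/24.
E[min(M, N) | M + N ≥ 8] = (4 + 3 + 4 + 2 + 3 + 4) / 6 = 10/3.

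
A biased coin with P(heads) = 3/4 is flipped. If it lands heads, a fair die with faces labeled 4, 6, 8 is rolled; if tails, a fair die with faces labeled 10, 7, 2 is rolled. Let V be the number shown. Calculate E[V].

73/12

E[V | heads] = (4+6+8)/3 = 6.
E[V | tails] = (10+7+2)/3 = 19/3.
By the law of total expectation,
E[V] = (3/4)·(6) + (1/4)·(19/3) = 73/12.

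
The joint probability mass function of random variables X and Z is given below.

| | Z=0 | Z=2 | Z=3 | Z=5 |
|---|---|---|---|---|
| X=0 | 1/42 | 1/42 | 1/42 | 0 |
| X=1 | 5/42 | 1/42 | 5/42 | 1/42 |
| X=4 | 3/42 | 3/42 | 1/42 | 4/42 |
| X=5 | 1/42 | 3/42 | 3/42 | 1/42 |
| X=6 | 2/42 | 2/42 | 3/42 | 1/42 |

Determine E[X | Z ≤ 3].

P(Z ≤ 3) = 5/6.
Summing X·P(X=x,Z=y) over the conditioning event gives 58/21.
E[X | Z ≤ 3] = (58/21) / (5/6) = 116/35.

116/35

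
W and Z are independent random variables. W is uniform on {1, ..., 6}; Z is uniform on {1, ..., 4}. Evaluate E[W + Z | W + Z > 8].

28/3

Outcomes with W + Z > 8: (5,4), (6,3), (6,4), each with probability 1/24.
E[W + Z | W + Z > 8] = (9 + 9 + 10) / 3 = 28/3.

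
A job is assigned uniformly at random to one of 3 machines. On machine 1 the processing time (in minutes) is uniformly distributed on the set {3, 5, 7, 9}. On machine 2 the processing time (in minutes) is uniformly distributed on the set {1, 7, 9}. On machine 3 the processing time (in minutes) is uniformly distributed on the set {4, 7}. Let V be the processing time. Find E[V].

103/18

E[V | machine 1] = (3+5+7+9)/4 = 6.
E[V | machine 2] = (1+7+9)/3 = 17/3.
E[V | machine 3] = (4+7)/2 = 11/2.
By the law of total expectation,
E[V] = (1/3)·(6) + (1/3)·(17/3) + (1/3)·(11/2) = 103/18.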